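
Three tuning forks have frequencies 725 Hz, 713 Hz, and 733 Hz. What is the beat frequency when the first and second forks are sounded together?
12 Hz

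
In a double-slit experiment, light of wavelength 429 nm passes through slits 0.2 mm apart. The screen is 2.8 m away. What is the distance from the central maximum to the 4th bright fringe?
y = mλL/d = 24.02 mm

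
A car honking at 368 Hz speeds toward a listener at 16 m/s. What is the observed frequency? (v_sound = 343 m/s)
f_obs = f·v/(v − v_s) = 386 Hz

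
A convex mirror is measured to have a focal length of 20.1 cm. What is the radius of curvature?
R = 2|f| = 40.2 cm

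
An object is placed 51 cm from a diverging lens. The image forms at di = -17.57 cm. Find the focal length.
1/f = 1/do + 1/di → f = -26.8 cm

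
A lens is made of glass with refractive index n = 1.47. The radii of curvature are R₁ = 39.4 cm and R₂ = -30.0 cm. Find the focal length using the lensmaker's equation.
1/f = (n − 1)(1/R₁ − 1/R₂) → f = 36.24 cm (converging lens)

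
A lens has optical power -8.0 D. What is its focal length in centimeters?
f = 1/P = -12.5 cm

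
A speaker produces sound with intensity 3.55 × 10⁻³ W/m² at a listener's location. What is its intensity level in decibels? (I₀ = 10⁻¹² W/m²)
β = 10·log₁₀(I/I₀) = 95.5 dB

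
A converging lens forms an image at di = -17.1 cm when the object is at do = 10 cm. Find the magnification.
M = −di/do = 1.71 (upright image)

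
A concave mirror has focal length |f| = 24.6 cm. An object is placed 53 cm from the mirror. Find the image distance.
f = +24.6 cm (concave); 1/di = 1/f − 1/do → di = 45.91 cm (real image, in front of mirror)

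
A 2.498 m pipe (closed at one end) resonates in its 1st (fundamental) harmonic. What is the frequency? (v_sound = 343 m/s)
fₙ = nv/(4L) = 34.33 Hz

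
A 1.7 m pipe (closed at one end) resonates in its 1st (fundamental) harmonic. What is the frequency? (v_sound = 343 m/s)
fₙ = nv/(4L) = 50.44 Hz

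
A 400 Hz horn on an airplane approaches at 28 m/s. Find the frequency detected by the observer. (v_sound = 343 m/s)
f_obs = f·v/(v − v_s) = 435.6 Hz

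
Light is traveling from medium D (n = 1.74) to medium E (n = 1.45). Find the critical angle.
θc = arcsin(n₂/n₁) = 56.44°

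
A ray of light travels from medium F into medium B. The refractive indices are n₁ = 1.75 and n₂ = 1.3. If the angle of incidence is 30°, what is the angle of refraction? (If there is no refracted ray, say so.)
sin θ₂ = (n₁/n₂)·sin θ₁ = 0.6731 → θ₂ = 42.3°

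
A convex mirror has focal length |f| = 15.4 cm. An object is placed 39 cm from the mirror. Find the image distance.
f = −15.4 cm (convex); 1/di = 1/f − 1/do → di = -11.04 cm (virtual image, behind mirror)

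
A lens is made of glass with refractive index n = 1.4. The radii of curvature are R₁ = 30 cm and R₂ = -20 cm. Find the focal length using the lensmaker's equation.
1/f = (n − 1)(1/R₁ − 1/R₂) → f = 30 cm (converging lens)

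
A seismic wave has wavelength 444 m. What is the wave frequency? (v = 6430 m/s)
f = v/λ = 14.48 Hz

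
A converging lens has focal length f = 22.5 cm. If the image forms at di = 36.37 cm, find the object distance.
1/do = 1/f − 1/di → do = 59 cm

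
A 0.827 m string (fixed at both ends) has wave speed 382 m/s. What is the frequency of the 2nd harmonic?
fₙ = nv/(2L) = 461.9 Hz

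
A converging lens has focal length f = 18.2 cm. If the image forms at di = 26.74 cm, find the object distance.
1/do = 1/f − 1/di → do = 56.99 cm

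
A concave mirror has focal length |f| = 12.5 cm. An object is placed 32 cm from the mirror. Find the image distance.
f = +12.5 cm (concave); 1/di = 1/f − 1/do → di = 20.51 cm (real image, in front of mirror)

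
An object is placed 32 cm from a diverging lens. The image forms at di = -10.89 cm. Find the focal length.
1/f = 1/do + 1/di → f = -16.51 cm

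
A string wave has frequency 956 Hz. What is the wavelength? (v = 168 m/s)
λ = v/f = 0.1757 m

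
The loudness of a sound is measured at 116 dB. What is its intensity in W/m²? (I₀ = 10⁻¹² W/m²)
I = I₀·10^(β/10) = 3.98 × 10⁻¹ W/m²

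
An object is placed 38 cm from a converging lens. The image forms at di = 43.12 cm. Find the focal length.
1/f = 1/do + 1/di → f = 20.2 cm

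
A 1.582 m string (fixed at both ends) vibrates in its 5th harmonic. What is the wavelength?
λₙ = 2L/n = 0.6328 m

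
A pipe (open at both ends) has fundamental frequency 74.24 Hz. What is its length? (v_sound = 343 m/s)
L = v/(2f₁) = 2.31 m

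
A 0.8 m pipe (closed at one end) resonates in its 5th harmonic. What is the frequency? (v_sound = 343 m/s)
fₙ = nv/(4L) = 535.9 Hz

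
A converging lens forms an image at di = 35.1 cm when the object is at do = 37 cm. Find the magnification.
M = −di/do = -0.9486 (inverted image)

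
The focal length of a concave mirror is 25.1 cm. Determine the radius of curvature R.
R = 2|f| = 50.2 cm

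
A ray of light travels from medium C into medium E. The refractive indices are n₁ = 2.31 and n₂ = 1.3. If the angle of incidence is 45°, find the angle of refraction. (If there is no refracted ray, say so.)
sin θ₂ = (n₁/n₂)·sin θ₁ = 1.256 > 1, so there is no refracted ray — the light undergoes total internal reflection.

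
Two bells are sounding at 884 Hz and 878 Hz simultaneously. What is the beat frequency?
6 Hz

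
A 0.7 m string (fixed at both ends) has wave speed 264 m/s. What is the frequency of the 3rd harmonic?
fₙ = nv/(2L) = 565.7 Hz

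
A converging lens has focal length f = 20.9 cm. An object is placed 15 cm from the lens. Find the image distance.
1/di = 1/f − 1/do → di = -53.14 cm (virtual image)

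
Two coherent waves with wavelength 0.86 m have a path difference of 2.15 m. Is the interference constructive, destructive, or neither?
destructive — path difference = 2.5λ, an odd multiple of λ/2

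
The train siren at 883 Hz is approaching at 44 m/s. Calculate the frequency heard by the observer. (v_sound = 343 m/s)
f_obs = f·v/(v − v_s) = 1013 Hz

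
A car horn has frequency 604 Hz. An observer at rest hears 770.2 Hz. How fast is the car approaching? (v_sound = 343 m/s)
v_s = v·(1 − f/f_obs) = 74.02 m/s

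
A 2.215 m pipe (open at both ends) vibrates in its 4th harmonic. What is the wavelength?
λₙ = 2L/n = 1.107 m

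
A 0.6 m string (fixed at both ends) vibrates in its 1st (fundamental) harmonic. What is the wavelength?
λₙ = 2L/n = 1.2 m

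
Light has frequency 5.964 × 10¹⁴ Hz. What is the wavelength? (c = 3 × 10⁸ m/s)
λ = c/f = 503 nm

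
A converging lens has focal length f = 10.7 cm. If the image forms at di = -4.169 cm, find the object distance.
1/do = 1/f − 1/di → do = 3 cm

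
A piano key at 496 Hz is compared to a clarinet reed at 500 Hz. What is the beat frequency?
4 Hz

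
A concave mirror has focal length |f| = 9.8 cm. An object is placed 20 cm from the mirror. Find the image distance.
f = +9.8 cm (concave); 1/di = 1/f − 1/do → di = 19.22 cm (real image, in front of mirror)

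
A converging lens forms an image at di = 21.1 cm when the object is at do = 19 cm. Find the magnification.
M = −di/do = -1.111 (inverted image)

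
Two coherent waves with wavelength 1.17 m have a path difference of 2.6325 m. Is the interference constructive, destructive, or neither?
neither (partial) — path difference = 2.25λ, neither a whole number of wavelengths nor an odd multiple of λ/2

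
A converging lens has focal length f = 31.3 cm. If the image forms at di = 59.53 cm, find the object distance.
1/do = 1/f − 1/di → do = 66 cm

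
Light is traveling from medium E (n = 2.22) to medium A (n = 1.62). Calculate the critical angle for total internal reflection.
θc = arcsin(n₂/n₁) = 46.86°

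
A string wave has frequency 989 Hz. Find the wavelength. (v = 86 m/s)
λ = v/f = 0.08696 m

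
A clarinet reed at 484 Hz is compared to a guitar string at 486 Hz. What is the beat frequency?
2 Hz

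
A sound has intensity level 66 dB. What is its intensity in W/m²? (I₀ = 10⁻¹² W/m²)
I = I₀·10^(β/10) = 3.98 × 10⁻⁶ W/m²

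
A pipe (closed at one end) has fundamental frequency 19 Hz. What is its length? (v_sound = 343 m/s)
L = v/(4f₁) = 4.513 m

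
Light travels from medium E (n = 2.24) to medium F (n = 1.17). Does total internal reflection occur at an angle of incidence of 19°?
θc = arcsin(n₂/n₁) = 31.49°; 19° < θc, so no — the ray refracts.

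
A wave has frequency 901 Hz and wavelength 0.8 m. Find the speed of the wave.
v = fλ = 720.8 m/s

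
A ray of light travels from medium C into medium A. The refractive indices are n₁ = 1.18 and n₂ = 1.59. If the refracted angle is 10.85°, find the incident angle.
sin θ₁ = (n₂/n₁)·sin θ₂ → θ₁ = 14.69°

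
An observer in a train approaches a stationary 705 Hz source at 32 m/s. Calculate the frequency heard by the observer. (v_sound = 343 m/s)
f_obs = f·(v + v_o)/v = 770.8 Hz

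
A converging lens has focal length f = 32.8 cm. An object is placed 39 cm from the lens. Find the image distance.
1/di = 1/f − 1/do → di = 206.3 cm (real image)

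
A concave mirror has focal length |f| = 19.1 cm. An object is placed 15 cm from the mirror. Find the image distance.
f = +19.1 cm (concave); 1/di = 1/f − 1/do → di = -69.88 cm (virtual image, behind mirror)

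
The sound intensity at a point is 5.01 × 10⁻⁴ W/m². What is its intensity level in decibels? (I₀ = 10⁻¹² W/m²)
β = 10·log₁₀(I/I₀) = 87 dB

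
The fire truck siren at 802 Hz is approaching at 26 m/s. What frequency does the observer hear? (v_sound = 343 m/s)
f_obs = f·v/(v − v_s) = 867.8 Hz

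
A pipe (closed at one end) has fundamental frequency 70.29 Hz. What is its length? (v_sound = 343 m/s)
L = v/(4f₁) = 1.22 m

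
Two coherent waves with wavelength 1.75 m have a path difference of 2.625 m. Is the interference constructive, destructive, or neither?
destructive — path difference = 1.5λ, an odd multiple of λ/2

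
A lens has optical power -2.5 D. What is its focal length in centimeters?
f = 1/P = -40 cm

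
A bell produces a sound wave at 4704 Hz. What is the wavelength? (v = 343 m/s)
λ = v/f = 0.07292 m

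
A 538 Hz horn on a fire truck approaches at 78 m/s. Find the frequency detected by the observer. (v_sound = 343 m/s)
f_obs = f·v/(v − v_s) = 696.4 Hz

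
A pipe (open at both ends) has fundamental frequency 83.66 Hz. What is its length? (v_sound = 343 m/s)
L = v/(2f₁) = 2.05 m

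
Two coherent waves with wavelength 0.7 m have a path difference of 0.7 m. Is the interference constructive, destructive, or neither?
constructive — path difference = 1λ, a whole number of wavelengths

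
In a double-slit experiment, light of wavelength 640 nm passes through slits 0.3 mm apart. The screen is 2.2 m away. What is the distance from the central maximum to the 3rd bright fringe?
y = mλL/d = 14.08 mm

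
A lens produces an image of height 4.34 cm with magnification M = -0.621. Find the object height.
ho = |hi|/|M| = 6.989 cm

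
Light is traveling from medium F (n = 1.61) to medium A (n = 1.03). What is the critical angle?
θc = arcsin(n₂/n₁) = 39.77°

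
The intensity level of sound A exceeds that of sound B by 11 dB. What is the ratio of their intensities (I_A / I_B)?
I_A/I_B = 10^(Δβ/10) = 12.59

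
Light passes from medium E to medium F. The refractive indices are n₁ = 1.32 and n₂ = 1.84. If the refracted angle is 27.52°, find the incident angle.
sin θ₁ = (n₂/n₁)·sin θ₂ → θ₁ = 40.1°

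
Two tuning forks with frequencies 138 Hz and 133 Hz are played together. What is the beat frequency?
5 Hz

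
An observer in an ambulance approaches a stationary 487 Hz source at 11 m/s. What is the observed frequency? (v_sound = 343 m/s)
f_obs = f·(v + v_o)/v = 502.6 Hz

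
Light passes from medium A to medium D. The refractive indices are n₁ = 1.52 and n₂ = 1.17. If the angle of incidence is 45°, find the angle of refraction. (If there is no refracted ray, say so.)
sin θ₂ = (n₁/n₂)·sin θ₁ = 0.9186 → θ₂ = 66.73°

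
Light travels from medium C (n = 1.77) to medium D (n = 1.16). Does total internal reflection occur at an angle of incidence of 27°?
θc = arcsin(n₂/n₁) = 40.95°; 27° < θc, so no — the ray refracts.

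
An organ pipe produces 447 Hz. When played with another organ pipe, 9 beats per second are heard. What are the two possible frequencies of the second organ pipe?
f₂ = 447 ± 9 Hz → 456 Hz or 438 Hz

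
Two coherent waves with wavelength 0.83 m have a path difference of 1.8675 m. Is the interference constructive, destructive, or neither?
neither (partial) — path difference = 2.25λ, neither a whole number of wavelengths nor an odd multiple of λ/2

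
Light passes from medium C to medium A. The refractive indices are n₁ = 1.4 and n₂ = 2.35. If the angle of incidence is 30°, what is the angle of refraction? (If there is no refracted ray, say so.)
sin θ₂ = (n₁/n₂)·sin θ₁ = 0.2979 → θ₂ = 17.33°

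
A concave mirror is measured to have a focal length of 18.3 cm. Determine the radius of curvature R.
R = 2|f| = 36.6 cm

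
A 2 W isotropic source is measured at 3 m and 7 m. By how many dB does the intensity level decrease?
Δβ = 20·log₁₀(r₂/r₁) = 7.36 dB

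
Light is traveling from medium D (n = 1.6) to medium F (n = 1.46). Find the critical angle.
θc = arcsin(n₂/n₁) = 65.85°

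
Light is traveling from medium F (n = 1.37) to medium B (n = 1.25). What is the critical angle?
θc = arcsin(n₂/n₁) = 65.84°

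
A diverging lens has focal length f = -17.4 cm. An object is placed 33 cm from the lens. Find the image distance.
1/di = 1/f − 1/do → di = -11.39 cm (virtual image)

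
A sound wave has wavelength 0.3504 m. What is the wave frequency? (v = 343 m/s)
f = v/λ = 978.9 Hz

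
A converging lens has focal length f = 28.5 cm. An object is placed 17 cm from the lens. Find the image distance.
1/di = 1/f − 1/do → di = -42.13 cm (virtual image)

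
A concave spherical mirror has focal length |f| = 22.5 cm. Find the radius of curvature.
R = 2|f| = 45 cm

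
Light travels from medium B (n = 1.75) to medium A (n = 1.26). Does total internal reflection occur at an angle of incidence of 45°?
θc = arcsin(n₂/n₁) = 46.05°; 45° < θc, so no — the ray refracts.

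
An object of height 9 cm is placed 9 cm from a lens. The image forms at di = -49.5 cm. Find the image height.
hi = (-di/do) × ho = 49.5 cm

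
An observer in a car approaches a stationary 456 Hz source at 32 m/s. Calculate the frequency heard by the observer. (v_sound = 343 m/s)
f_obs = f·(v + v_o)/v = 498.5 Hz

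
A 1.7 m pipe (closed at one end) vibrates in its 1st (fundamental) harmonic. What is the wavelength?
λₙ = 4L/n = 6.8 m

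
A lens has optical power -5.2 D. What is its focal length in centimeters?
f = 1/P = -19.23 cm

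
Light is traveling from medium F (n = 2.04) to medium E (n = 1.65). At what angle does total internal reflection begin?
θc = arcsin(n₂/n₁) = 53.98°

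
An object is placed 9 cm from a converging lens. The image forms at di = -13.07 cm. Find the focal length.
1/f = 1/do + 1/di → f = 28.9 cm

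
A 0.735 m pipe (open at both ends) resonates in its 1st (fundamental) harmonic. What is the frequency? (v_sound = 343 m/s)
fₙ = nv/(2L) = 233.3 Hz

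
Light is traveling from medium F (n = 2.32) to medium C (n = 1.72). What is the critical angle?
θc = arcsin(n₂/n₁) = 47.85°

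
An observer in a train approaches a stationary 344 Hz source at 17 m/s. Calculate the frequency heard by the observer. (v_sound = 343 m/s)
f_obs = f·(v + v_o)/v = 361 Hz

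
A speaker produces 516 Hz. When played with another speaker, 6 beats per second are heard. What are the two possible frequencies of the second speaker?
f₂ = 516 ± 6 Hz → 522 Hz or 510 Hz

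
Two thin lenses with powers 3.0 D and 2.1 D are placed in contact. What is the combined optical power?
P_total = P₁ + P₂ = 5.1 D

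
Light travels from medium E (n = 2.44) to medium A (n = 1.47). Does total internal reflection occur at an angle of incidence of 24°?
θc = arcsin(n₂/n₁) = 37.05°; 24° < θc, so no — the ray refracts.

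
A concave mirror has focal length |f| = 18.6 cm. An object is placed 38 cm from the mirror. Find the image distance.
f = +18.6 cm (concave); 1/di = 1/f − 1/do → di = 36.43 cm (real image, in front of mirror)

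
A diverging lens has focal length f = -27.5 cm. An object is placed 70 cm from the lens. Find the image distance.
1/di = 1/f − 1/do → di = -19.74 cm (virtual image)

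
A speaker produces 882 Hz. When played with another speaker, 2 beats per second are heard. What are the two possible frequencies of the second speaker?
f₂ = 882 ± 2 Hz → 884 Hz or 880 Hz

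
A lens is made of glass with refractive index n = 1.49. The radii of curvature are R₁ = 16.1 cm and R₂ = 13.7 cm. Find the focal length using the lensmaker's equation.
1/f = (n − 1)(1/R₁ − 1/R₂) → f = -187.6 cm (diverging lens)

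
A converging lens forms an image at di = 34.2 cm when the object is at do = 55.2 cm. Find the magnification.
M = −di/do = -0.6196 (inverted image)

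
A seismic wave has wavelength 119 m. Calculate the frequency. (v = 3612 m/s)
f = v/λ = 30.35 Hz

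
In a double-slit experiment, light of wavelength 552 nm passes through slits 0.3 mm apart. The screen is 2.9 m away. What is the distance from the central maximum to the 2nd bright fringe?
y = mλL/d = 10.67 mm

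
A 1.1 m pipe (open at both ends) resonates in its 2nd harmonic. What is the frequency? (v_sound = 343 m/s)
fₙ = nv/(2L) = 311.8 Hz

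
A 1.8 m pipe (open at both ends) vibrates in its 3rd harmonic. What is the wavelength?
λₙ = 2L/n = 1.2 m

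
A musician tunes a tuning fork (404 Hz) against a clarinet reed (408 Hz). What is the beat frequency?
4 Hz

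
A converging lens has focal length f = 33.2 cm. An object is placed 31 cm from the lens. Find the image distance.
1/di = 1/f − 1/do → di = -467.8 cm (virtual image)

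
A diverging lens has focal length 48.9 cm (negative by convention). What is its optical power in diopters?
P = 1/f = -2.045 D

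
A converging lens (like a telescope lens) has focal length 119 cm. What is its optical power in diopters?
P = 1/f = 0.8403 D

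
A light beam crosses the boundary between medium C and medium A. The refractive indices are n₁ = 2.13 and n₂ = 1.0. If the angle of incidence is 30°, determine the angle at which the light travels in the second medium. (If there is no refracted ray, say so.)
sin θ₂ = (n₁/n₂)·sin θ₁ = 1.065 > 1, so there is no refracted ray — the light undergoes total internal reflection.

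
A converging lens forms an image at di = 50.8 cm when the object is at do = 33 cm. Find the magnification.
M = −di/do = -1.539 (inverted image)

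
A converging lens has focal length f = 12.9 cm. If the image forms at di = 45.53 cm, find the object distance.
1/do = 1/f − 1/di → do = 18 cm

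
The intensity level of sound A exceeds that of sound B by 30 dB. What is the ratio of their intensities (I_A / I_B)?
I_A/I_B = 10^(Δβ/10) = 1000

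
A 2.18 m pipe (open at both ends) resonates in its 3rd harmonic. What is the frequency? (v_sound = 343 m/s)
fₙ = nv/(2L) = 236 Hz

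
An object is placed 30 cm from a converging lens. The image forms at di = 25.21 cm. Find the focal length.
1/f = 1/do + 1/di → f = 13.7 cm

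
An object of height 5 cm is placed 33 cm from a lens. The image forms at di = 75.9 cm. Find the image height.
hi = (-di/do) × ho = -11.5 cm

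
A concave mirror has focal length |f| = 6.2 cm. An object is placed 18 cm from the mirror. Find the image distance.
f = +6.2 cm (concave); 1/di = 1/f − 1/do → di = 9.458 cm (real image, in front of mirror)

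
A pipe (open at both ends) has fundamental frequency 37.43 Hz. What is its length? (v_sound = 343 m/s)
L = v/(2f₁) = 4.582 m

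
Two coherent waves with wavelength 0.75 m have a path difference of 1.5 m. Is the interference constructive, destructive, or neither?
constructive — path difference = 2λ, a whole number of wavelengths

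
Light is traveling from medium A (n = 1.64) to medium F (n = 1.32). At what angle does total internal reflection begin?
θc = arcsin(n₂/n₁) = 53.6°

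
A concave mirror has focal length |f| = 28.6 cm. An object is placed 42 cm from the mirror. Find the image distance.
f = +28.6 cm (concave); 1/di = 1/f − 1/do → di = 89.64 cm (real image, in front of mirror)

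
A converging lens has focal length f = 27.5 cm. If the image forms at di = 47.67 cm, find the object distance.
1/do = 1/f − 1/di → do = 64.99 cm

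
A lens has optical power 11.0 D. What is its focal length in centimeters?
f = 1/P = 9.091 cm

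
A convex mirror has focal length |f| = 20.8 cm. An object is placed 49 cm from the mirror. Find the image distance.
f = −20.8 cm (convex); 1/di = 1/f − 1/do → di = -14.6 cm (virtual image, behind mirror)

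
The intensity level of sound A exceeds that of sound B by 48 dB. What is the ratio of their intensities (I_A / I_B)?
I_A/I_B = 10^(Δβ/10) = 63100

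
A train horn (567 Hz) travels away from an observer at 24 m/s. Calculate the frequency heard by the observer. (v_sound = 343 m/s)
f_obs = f·v/(v + v_s) = 529.9 Hz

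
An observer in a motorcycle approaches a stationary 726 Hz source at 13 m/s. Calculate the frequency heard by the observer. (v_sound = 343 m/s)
f_obs = f·(v + v_o)/v = 753.5 Hz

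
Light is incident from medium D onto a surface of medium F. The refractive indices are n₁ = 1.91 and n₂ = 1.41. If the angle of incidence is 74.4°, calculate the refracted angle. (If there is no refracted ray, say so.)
sin θ₂ = (n₁/n₂)·sin θ₁ = 1.305 > 1, so there is no refracted ray — the light undergoes total internal reflection.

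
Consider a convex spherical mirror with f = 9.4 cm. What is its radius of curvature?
R = 2|f| = 18.8 cm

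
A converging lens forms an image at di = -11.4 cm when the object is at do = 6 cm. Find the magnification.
M = −di/do = 1.9 (upright image)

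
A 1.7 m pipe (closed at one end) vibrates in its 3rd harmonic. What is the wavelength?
λₙ = 4L/n = 2.267 m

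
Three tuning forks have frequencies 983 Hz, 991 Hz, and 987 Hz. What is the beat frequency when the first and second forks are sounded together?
8 Hz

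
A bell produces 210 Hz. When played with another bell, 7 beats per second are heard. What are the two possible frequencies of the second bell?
f₂ = 210 ± 7 Hz → 217 Hz or 203 Hz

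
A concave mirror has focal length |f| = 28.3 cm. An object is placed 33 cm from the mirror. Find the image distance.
f = +28.3 cm (concave); 1/di = 1/f − 1/do → di = 198.7 cm (real image, in front of mirror)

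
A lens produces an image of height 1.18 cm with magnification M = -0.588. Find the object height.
ho = |hi|/|M| = 2.007 cm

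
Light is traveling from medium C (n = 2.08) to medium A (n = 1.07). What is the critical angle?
θc = arcsin(n₂/n₁) = 30.96°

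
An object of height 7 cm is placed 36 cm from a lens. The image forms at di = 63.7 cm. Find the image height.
hi = (-di/do) × ho = -12.39 cm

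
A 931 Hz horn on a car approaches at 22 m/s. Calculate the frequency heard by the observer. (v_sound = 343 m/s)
f_obs = f·v/(v − v_s) = 994.8 Hz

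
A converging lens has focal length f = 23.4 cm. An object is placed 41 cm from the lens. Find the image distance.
1/di = 1/f − 1/do → di = 54.51 cm (real image)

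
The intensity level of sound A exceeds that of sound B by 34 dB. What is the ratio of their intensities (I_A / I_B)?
I_A/I_B = 10^(Δβ/10) = 2512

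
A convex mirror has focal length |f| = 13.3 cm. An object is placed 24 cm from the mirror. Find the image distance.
f = −13.3 cm (convex); 1/di = 1/f − 1/do → di = -8.558 cm (virtual image, behind mirror)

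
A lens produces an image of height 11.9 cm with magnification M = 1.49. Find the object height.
ho = |hi|/|M| = 7.987 cm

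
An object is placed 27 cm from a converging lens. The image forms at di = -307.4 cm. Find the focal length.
1/f = 1/do + 1/di → f = 29.6 cm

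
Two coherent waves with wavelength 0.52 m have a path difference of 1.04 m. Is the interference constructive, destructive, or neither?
constructive — path difference = 2λ, a whole number of wavelengths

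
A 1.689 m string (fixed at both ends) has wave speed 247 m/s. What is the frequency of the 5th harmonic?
fₙ = nv/(2L) = 365.6 Hz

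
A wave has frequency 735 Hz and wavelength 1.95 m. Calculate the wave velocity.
v = fλ = 1433 m/s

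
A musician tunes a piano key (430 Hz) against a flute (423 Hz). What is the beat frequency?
7 Hz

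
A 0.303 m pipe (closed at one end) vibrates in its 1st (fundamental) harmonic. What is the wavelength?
λₙ = 4L/n = 1.212 m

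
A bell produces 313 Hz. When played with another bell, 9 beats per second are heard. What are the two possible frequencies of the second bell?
f₂ = 313 ± 9 Hz → 322 Hz or 304 Hz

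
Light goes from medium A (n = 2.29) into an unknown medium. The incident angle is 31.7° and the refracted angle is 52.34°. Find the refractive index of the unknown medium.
n₂ = n₁·sin θ₁ / sin θ₂ = 1.52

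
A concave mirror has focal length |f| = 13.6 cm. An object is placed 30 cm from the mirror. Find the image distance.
f = +13.6 cm (concave); 1/di = 1/f − 1/do → di = 24.88 cm (real image, in front of mirror)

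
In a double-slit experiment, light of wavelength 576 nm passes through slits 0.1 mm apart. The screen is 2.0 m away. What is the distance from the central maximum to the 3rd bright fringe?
y = mλL/d = 34.56 mm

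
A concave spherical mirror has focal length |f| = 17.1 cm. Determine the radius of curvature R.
R = 2|f| = 34.2 cm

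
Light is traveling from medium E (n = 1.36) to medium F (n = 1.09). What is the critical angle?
θc = arcsin(n₂/n₁) = 53.27°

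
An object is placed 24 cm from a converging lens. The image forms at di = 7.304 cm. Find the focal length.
1/f = 1/do + 1/di → f = 5.6 cm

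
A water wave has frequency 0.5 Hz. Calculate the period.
T = 1/f = 2 s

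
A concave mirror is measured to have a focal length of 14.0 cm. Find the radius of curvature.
R = 2|f| = 28 cm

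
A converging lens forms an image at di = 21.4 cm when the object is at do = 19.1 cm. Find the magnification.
M = −di/do = -1.12 (inverted image)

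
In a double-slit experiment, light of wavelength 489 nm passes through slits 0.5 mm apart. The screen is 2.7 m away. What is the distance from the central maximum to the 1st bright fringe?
y = mλL/d = 2.641 mm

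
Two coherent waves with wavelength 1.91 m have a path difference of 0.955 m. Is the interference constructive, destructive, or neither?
destructive — path difference = 0.5λ, an odd multiple of λ/2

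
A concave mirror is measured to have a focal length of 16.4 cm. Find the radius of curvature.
R = 2|f| = 32.8 cm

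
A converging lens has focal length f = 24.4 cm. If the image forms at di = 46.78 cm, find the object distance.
1/do = 1/f − 1/di → do = 51 cm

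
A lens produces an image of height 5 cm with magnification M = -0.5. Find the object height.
ho = |hi|/|M| = 10 cm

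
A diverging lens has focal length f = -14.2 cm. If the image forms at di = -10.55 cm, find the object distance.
1/do = 1/f − 1/di → do = 41.04 cm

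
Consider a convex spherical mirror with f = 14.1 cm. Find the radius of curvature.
R = 2|f| = 28.2 cm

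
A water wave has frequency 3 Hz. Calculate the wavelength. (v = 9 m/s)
λ = v/f = 3 m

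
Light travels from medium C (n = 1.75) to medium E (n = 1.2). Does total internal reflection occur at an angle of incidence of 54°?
θc = arcsin(n₂/n₁) = 43.29°; 54° > θc, so yes — total internal reflection.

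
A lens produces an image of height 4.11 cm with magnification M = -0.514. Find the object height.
ho = |hi|/|M| = 7.996 cm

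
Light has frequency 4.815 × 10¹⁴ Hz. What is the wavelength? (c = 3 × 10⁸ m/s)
λ = c/f = 623.1 nm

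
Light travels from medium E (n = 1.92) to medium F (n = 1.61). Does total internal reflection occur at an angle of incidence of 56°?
θc = arcsin(n₂/n₁) = 56.99°; 56° < θc, so no — the ray refracts.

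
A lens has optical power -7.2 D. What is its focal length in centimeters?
f = 1/P = -13.89 cm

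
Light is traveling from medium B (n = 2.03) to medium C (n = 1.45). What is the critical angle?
θc = arcsin(n₂/n₁) = 45.58°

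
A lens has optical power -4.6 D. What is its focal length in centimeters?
f = 1/P = -21.74 cm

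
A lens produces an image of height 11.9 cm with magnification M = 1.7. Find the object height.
ho = |hi|/|M| = 7 cm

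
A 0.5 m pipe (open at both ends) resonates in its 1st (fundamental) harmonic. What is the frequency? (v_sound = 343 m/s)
fₙ = nv/(2L) = 343 Hz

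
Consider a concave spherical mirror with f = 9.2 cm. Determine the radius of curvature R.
R = 2|f| = 18.4 cm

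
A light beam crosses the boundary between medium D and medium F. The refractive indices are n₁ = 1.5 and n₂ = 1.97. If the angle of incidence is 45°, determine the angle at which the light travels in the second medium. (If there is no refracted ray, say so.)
sin θ₂ = (n₁/n₂)·sin θ₁ = 0.5384 → θ₂ = 32.58°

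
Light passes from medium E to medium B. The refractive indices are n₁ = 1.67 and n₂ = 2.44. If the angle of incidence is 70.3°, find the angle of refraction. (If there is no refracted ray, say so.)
sin θ₂ = (n₁/n₂)·sin θ₁ = 0.6444 → θ₂ = 40.12°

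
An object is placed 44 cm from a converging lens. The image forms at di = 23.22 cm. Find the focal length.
1/f = 1/do + 1/di → f = 15.2 cm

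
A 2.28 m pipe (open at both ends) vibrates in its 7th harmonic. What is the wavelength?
λₙ = 2L/n = 0.6514 m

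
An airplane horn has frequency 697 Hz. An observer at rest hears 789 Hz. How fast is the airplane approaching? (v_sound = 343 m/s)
v_s = v·(1 − f/f_obs) = 39.99 m/s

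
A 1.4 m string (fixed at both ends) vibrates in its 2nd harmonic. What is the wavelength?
λₙ = 2L/n = 1.4 m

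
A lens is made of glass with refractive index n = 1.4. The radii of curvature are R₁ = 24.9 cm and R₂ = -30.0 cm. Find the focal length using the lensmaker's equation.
1/f = (n − 1)(1/R₁ − 1/R₂) → f = 34.02 cm (converging lens)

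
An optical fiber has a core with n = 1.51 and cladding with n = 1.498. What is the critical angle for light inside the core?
θc = arcsin(n_cladding/n_core) = 82.77°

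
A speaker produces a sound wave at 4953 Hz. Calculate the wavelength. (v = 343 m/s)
λ = v/f = 0.06925 m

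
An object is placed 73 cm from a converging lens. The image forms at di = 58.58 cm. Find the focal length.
1/f = 1/do + 1/di → f = 32.5 cm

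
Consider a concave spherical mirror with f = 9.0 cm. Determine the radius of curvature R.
R = 2|f| = 18 cm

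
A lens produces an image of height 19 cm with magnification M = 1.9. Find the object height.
ho = |hi|/|M| = 10 cm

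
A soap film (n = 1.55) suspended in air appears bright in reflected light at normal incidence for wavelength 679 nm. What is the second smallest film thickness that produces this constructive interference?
2nt = (m − ½)λ with m = 2 → t = (m − ½)λ/(2n) = 328.5 nm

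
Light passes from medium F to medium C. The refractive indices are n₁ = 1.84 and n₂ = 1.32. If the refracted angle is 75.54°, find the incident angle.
sin θ₁ = (n₂/n₁)·sin θ₂ → θ₁ = 44°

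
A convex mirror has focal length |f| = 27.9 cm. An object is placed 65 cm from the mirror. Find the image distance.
f = −27.9 cm (convex); 1/di = 1/f − 1/do → di = -19.52 cm (virtual image, behind mirror)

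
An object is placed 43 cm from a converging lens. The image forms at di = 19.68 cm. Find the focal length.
1/f = 1/do + 1/di → f = 13.5 cm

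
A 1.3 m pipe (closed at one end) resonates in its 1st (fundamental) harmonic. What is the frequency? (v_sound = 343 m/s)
fₙ = nv/(4L) = 65.96 Hz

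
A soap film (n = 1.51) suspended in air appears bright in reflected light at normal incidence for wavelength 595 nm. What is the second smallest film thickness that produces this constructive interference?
2nt = (m − ½)λ with m = 2 → t = (m − ½)λ/(2n) = 295.5 nm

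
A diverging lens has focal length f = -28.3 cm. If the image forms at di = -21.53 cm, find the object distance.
1/do = 1/f − 1/di → do = 90 cm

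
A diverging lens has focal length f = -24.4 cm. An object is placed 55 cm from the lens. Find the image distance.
1/di = 1/f − 1/do → di = -16.9 cm (virtual image)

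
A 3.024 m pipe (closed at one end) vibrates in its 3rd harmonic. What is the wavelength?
λₙ = 4L/n = 4.032 m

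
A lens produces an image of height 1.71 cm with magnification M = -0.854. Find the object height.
ho = |hi|/|M| = 2.002 cm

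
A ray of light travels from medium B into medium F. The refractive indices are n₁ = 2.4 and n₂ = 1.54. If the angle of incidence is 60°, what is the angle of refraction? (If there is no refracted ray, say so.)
sin θ₂ = (n₁/n₂)·sin θ₁ = 1.35 > 1, so there is no refracted ray — the light undergoes total internal reflection.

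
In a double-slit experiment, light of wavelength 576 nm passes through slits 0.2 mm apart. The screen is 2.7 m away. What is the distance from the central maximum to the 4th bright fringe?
y = mλL/d = 31.1 mm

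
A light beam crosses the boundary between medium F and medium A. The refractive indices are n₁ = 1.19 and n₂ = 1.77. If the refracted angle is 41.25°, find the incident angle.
sin θ₁ = (n₂/n₁)·sin θ₂ → θ₁ = 78.73°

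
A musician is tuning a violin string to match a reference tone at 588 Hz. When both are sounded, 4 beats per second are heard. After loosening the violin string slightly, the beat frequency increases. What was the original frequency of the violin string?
584 Hz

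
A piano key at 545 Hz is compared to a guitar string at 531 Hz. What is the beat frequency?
14 Hz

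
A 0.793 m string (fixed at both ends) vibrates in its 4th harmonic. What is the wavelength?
λₙ = 2L/n = 0.3965 m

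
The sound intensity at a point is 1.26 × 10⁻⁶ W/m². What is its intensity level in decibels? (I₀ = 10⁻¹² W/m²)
β = 10·log₁₀(I/I₀) = 61 dB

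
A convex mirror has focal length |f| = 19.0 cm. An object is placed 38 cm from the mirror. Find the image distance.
f = −19.0 cm (convex); 1/di = 1/f − 1/do → di = -12.67 cm (virtual image, behind mirror)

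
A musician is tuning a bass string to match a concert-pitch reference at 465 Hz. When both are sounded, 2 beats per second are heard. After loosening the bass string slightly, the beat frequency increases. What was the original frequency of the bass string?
463 Hz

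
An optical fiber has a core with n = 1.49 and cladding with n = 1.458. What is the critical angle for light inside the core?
θc = arcsin(n_cladding/n_core) = 78.1°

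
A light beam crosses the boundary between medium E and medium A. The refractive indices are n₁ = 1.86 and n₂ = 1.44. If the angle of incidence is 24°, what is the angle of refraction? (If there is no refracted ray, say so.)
sin θ₂ = (n₁/n₂)·sin θ₁ = 0.5254 → θ₂ = 31.69°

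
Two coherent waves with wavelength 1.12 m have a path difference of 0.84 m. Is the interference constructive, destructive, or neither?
neither (partial) — path difference = 0.75λ, neither a whole number of wavelengths nor an odd multiple of λ/2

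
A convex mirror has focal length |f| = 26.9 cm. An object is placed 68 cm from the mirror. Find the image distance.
f = −26.9 cm (convex); 1/di = 1/f − 1/do → di = -19.28 cm (virtual image, behind mirror)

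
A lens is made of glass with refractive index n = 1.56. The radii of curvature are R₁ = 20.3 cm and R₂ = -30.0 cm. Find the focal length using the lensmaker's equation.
1/f = (n − 1)(1/R₁ − 1/R₂) → f = 21.62 cm (converging lens)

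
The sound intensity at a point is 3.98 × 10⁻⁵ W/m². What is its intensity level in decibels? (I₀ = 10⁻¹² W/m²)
β = 10·log₁₀(I/I₀) = 76 dB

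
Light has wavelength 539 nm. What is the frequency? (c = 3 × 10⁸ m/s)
f = c/λ = 5.566 × 10¹⁴ Hz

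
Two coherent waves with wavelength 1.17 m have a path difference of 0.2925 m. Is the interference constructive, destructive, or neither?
neither (partial) — path difference = 0.25λ, neither a whole number of wavelengths nor an odd multiple of λ/2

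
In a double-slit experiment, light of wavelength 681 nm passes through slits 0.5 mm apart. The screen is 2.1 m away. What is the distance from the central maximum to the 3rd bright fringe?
y = mλL/d = 8.581 mm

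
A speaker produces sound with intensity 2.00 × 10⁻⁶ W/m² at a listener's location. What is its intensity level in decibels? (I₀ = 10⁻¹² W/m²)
β = 10·log₁₀(I/I₀) = 63.01 dB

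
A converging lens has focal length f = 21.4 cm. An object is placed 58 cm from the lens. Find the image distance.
1/di = 1/f − 1/do → di = 33.91 cm (real image)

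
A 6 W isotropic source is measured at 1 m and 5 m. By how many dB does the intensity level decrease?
Δβ = 20·log₁₀(r₂/r₁) = 13.98 dB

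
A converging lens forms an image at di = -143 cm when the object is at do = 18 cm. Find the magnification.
M = −di/do = 7.944 (upright image)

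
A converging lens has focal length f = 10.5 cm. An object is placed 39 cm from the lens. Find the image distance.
1/di = 1/f − 1/do → di = 14.37 cm (real image)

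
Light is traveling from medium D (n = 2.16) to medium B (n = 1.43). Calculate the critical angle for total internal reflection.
θc = arcsin(n₂/n₁) = 41.46°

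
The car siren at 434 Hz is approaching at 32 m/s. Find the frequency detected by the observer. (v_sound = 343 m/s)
f_obs = f·v/(v − v_s) = 478.7 Hz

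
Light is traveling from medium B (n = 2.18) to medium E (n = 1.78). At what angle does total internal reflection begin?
θc = arcsin(n₂/n₁) = 54.74°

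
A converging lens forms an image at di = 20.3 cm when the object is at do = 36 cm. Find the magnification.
M = −di/do = -0.5639 (inverted image)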